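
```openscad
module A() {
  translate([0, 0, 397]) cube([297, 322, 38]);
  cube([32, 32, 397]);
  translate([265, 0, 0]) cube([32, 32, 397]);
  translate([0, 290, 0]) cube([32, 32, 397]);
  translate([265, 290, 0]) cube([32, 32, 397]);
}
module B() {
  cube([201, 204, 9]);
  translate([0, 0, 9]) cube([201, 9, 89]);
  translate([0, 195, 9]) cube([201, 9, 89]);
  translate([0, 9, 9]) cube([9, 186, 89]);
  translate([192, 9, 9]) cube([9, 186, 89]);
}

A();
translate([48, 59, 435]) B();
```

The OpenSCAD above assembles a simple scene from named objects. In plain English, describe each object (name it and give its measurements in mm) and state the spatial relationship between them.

A is a simple wooden stool: a rectangular seat 297 mm (x) by 322 mm (y), 38 mm thick, top face at z = 435 mm, on four square legs, each 32×32 mm in cross-section. The legs rest on z = 0, each flush with a corner of the seat.

B is an open-topped rectangular box: outside dimensions 201×204×98 mm, with a uniform wall and base thickness of 9 mm. The base is a full 201×204 slab on the floor; four walls sit on top of the base. The front and back walls (the −y and +y sides) span the full width; the two side walls fit between them.

The open box is on top of the stool, centred.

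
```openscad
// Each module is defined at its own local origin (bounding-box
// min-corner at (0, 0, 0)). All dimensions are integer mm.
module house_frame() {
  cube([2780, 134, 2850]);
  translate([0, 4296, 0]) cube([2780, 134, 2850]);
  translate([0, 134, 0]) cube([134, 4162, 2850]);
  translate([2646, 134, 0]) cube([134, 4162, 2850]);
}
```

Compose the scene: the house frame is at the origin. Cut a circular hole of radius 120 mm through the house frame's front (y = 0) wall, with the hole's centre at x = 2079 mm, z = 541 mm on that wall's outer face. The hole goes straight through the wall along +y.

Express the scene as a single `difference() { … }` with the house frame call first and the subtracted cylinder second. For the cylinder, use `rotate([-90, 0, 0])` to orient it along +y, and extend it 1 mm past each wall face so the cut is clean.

difference() {
  house_frame();
  translate([2079, -1, 541]) rotate([-90, 0, 0]) cylinder(h = 136, r = 120);
}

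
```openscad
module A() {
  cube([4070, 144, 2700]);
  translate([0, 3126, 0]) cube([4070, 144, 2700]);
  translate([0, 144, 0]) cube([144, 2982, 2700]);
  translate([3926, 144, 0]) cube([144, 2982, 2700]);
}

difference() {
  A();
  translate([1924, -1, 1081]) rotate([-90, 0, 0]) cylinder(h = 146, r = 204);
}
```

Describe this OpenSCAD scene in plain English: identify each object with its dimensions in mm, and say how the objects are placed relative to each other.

A is a box-shaped house frame (walls only): outside footprint 4070×3270 mm, wall height 2700 mm, wall thickness 144 mm. The two y-facing walls run the full x-width; the two x-facing walls fit between the inner faces of the y-facing walls.

The house frame has a circular hole of radius 204 mm through its front wall, centred at (x = 1924, z = 1081).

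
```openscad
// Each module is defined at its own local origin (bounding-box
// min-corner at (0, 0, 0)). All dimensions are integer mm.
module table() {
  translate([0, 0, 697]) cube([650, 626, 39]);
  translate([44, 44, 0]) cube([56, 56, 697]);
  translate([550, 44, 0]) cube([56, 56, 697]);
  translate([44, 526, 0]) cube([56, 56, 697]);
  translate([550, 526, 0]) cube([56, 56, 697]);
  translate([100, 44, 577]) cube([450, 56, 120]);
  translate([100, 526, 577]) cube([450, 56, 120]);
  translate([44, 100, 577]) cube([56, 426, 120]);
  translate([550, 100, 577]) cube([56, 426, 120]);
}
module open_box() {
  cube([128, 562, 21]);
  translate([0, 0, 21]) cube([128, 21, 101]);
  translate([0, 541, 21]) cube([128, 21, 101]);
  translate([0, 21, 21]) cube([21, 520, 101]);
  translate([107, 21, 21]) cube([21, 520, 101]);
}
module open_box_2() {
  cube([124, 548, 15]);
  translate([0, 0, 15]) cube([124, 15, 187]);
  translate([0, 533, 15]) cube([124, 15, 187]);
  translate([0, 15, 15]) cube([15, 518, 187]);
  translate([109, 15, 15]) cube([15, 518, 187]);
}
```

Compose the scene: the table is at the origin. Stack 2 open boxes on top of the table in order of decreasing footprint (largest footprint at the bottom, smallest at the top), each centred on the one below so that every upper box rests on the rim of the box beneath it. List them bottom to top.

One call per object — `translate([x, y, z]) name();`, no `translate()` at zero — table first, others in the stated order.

table();
translate([261, 32, 736]) open_box();
translate([263, 39, 858]) open_box_2();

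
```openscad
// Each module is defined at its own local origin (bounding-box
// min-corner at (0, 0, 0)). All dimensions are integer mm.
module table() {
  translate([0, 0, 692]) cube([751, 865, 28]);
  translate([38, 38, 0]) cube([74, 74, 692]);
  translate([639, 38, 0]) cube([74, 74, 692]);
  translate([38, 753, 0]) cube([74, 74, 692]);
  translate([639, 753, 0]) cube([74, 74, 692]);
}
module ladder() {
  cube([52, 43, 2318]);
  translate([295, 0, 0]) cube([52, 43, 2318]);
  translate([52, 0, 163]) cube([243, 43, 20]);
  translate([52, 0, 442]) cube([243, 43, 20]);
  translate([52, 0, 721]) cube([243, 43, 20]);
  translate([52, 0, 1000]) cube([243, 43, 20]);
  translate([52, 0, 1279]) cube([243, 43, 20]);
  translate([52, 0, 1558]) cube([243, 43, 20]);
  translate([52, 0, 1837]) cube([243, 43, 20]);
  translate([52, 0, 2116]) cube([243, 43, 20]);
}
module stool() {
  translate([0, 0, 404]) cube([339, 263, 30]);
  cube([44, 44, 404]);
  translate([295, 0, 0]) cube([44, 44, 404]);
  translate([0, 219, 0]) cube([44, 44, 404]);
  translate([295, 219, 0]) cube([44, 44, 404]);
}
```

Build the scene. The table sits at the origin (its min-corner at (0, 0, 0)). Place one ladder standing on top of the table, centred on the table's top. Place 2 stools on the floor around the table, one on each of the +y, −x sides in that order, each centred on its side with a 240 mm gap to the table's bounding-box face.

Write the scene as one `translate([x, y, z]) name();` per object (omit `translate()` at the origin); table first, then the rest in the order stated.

table();
translate([202, 411, 720]) ladder();
translate([206, 1105, 0]) stool();
translate([-579, 301, 0]) stool();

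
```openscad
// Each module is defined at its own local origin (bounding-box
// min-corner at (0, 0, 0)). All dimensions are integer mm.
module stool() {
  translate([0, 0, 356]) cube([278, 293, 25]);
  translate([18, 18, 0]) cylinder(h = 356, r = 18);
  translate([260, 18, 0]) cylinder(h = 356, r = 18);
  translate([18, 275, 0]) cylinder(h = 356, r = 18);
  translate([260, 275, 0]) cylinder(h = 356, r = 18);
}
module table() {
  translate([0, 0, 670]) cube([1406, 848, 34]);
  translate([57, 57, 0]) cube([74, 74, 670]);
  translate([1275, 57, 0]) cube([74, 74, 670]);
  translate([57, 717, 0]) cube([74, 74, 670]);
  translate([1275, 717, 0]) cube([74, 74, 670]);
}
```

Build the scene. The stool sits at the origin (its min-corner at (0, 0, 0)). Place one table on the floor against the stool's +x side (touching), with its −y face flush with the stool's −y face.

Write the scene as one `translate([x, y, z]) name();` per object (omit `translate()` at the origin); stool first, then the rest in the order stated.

stool();
translate([278, 0, 0]) table();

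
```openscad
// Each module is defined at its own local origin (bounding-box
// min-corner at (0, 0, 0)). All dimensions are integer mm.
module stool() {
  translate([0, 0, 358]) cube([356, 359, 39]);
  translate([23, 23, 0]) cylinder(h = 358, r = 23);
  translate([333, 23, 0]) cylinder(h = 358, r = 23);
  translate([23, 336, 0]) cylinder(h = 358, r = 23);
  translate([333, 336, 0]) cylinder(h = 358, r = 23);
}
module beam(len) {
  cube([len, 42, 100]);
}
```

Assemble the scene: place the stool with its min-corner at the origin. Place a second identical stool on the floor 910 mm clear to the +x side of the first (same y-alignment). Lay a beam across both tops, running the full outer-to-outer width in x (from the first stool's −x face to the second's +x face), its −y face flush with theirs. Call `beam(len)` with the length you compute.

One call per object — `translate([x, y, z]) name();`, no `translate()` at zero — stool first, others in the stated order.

stool();
translate([1266, 0, 0]) stool();
translate([0, 0, 397]) beam(1622);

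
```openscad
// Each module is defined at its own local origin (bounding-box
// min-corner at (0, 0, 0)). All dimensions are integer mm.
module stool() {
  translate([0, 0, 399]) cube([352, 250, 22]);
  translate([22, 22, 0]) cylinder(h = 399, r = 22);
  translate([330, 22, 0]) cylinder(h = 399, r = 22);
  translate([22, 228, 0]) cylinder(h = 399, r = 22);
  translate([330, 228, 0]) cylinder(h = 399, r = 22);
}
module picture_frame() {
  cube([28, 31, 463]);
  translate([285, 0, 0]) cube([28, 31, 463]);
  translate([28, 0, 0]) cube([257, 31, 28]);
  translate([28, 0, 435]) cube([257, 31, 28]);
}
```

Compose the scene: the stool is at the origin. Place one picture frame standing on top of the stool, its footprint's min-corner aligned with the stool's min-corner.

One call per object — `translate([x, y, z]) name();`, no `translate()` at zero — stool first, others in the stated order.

stool();
translate([0, 0, 421]) picture_frame();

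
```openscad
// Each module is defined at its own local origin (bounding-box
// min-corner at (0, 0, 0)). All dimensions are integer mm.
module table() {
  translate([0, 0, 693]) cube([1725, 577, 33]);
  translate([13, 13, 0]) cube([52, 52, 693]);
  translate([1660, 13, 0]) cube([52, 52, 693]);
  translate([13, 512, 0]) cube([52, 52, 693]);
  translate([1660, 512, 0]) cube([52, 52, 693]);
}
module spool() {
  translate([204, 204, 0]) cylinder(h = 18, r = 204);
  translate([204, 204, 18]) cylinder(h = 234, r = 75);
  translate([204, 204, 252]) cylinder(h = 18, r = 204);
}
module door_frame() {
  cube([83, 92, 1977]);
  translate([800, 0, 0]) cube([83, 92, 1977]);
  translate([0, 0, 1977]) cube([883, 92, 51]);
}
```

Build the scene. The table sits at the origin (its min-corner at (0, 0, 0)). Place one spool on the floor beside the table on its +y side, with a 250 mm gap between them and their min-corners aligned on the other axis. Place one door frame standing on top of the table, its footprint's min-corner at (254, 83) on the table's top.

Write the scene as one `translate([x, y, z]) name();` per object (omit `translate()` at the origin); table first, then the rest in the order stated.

table();
translate([0, 827, 0]) spool();
translate([254, 83, 726]) door_frame();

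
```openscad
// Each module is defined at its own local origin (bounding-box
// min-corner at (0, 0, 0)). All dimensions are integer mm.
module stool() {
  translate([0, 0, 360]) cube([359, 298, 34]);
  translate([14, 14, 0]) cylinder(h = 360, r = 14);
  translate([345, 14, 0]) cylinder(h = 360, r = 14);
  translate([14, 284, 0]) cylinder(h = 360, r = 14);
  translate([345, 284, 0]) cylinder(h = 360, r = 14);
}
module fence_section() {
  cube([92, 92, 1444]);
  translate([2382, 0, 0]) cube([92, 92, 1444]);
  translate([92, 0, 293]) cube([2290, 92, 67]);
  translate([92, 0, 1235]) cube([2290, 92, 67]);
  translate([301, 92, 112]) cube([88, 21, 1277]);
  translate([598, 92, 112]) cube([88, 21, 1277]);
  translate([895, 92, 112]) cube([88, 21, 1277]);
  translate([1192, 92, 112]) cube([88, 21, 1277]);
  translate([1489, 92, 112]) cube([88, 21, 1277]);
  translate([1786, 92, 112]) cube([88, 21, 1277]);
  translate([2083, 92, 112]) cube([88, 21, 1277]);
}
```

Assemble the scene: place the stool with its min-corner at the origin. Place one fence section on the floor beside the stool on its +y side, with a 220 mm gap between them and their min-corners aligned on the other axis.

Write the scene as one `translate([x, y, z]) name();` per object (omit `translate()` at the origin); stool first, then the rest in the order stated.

stool();
translate([0, 518, 0]) fence_section();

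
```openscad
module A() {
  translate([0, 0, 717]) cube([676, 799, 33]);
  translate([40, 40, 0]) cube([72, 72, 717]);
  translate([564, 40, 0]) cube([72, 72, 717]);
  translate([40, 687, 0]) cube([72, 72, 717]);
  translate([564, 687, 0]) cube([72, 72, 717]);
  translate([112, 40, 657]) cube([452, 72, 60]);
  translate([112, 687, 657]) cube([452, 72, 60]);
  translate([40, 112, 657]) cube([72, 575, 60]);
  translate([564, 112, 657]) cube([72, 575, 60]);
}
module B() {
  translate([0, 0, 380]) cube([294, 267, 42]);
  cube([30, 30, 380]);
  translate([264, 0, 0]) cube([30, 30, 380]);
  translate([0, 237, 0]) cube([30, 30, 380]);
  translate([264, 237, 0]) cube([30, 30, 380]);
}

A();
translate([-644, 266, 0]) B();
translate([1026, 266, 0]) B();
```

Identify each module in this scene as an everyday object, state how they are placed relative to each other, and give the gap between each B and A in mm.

A is a table. B is a stool. Two stools sit around the table at the −x, +x sides. The gap between each stool and the table is 350 mm.

Each stool's nearest face is 350 mm from the table's bounding box.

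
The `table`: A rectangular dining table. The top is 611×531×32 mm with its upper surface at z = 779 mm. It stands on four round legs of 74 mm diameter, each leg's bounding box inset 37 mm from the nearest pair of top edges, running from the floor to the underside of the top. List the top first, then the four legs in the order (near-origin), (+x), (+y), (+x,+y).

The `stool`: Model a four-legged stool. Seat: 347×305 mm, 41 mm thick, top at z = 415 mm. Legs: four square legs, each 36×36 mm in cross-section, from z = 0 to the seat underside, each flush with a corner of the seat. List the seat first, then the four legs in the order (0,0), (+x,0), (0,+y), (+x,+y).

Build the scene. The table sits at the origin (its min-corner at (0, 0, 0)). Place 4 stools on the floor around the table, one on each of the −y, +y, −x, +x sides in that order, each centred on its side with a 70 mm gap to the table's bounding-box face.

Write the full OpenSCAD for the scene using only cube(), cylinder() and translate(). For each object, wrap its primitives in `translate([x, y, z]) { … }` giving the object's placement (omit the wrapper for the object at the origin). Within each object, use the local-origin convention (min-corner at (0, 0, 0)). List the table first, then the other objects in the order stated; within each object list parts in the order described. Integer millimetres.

translate([0, 0, 747]) cube([611, 531, 32]);
translate([74, 74, 0]) cylinder(h = 747, r = 37);
translate([537, 74, 0]) cylinder(h = 747, r = 37);
translate([74, 457, 0]) cylinder(h = 747, r = 37);
translate([537, 457, 0]) cylinder(h = 747, r = 37);
translate([132, -375, 0]) {
  translate([0, 0, 374]) cube([347, 305, 41]);
  cube([36, 36, 374]);
  translate([311, 0, 0]) cube([36, 36, 374]);
  translate([0, 269, 0]) cube([36, 36, 374]);
  translate([311, 269, 0]) cube([36, 36, 374]);
}
translate([132, 601, 0]) {
  translate([0, 0, 374]) cube([347, 305, 41]);
  cube([36, 36, 374]);
  translate([311, 0, 0]) cube([36, 36, 374]);
  translate([0, 269, 0]) cube([36, 36, 374]);
  translate([311, 269, 0]) cube([36, 36, 374]);
}
translate([-417, 113, 0]) {
  translate([0, 0, 374]) cube([347, 305, 41]);
  cube([36, 36, 374]);
  translate([311, 0, 0]) cube([36, 36, 374]);
  translate([0, 269, 0]) cube([36, 36, 374]);
  translate([311, 269, 0]) cube([36, 36, 374]);
}
translate([681, 113, 0]) {
  translate([0, 0, 374]) cube([347, 305, 41]);
  cube([36, 36, 374]);
  translate([311, 0, 0]) cube([36, 36, 374]);
  translate([0, 269, 0]) cube([36, 36, 374]);
  translate([311, 269, 0]) cube([36, 36, 374]);
}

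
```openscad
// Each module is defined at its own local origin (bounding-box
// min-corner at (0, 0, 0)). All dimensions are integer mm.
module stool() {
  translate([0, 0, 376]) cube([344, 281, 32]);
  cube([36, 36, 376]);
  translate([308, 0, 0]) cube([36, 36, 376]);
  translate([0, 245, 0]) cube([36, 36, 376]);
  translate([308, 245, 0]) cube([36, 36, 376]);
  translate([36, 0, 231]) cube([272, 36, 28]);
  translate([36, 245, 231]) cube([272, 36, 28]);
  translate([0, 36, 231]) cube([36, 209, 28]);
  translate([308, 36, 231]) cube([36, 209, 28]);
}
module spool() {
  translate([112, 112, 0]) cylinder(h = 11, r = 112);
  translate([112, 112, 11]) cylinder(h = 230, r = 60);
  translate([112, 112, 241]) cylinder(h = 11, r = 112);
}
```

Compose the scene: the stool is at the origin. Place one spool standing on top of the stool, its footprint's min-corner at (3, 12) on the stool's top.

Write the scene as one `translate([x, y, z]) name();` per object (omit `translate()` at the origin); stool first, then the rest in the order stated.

stool();
translate([3, 12, 408]) spool();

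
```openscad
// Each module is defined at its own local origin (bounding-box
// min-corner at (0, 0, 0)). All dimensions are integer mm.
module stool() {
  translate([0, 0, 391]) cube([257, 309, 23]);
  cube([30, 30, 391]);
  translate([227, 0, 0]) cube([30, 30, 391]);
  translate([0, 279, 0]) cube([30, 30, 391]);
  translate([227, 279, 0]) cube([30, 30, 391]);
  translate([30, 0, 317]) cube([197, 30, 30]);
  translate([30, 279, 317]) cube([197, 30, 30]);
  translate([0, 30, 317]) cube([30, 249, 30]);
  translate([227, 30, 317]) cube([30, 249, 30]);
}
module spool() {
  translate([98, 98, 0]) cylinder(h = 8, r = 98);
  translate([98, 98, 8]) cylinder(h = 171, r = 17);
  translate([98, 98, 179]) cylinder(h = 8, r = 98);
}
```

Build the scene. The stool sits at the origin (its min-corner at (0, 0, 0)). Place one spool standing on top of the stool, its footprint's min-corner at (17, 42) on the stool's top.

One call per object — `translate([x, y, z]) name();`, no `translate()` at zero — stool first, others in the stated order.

stool();
translate([17, 42, 414]) spool();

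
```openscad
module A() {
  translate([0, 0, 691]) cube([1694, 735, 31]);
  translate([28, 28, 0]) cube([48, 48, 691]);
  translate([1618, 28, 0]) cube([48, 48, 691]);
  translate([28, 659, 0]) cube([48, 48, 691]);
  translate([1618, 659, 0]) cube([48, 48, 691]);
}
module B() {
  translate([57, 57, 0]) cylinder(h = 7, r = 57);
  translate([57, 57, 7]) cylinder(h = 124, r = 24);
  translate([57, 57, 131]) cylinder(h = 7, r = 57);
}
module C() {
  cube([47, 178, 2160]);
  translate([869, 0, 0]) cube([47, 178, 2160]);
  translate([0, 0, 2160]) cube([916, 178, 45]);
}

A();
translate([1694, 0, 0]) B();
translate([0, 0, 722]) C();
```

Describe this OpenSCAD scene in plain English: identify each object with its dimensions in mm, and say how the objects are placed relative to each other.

A is a table: top 1694 mm (x) × 735 mm (y), 31 mm thick, upper face at z = 722 mm, on four 48×48 mm square legs, each inset 28 mm from the nearest pair of top edges, running from z = 0 to the bottom of the top.

B is a spool: two coaxial disc flanges of radius 57 mm and thickness 7 mm, joined by a core cylinder of radius 24 mm and height 124 mm. The lower flange rests on z = 0 and the three cylinders share a vertical axis.

C is a door frame. The clear opening is 822 mm wide and 2160 mm high. Two 47 mm wide jambs, 178 mm deep, stand either side of the opening from the floor to the top of the opening. A 45 mm thick head sits across the top of both jambs, spanning the full outside width of the frame.

The spool is against the table's +x side, with their −y faces flush. The door frame is on top of the table.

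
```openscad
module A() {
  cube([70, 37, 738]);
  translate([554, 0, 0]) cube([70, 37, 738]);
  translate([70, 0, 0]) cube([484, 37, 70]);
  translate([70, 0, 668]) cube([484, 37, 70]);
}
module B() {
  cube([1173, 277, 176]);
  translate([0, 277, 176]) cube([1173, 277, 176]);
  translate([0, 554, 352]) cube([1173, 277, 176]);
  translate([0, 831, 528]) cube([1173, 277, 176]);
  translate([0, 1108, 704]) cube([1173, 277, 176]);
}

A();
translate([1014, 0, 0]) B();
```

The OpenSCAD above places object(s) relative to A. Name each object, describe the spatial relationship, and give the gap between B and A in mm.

The staircase's nearest face is 390 mm from the picture frame's +x face.

A is a picture frame. B is a staircase. The staircase is on the floor beside the picture frame on its +x side. The gap between the staircase and the picture frame is 390 mm.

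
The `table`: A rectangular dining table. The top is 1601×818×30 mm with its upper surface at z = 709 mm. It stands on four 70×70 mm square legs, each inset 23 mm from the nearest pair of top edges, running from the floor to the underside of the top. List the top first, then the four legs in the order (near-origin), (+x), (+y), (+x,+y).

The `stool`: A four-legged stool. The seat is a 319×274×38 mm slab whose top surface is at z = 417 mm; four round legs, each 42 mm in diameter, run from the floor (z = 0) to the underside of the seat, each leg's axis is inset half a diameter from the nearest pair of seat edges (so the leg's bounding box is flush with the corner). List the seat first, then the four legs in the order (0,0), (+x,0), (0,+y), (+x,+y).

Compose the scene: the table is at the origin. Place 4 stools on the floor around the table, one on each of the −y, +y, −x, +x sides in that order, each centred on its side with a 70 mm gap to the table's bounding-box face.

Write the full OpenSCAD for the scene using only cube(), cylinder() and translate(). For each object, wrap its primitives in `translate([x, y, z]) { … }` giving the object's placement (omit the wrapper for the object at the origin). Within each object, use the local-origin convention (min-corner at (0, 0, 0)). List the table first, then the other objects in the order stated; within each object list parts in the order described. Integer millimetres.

translate([0, 0, 679]) cube([1601, 818, 30]);
translate([23, 23, 0]) cube([70, 70, 679]);
translate([1508, 23, 0]) cube([70, 70, 679]);
translate([23, 725, 0]) cube([70, 70, 679]);
translate([1508, 725, 0]) cube([70, 70, 679]);
translate([641, -344, 0]) {
  translate([0, 0, 379]) cube([319, 274, 38]);
  translate([21, 21, 0]) cylinder(h = 379, r = 21);
  translate([298, 21, 0]) cylinder(h = 379, r = 21);
  translate([21, 253, 0]) cylinder(h = 379, r = 21);
  translate([298, 253, 0]) cylinder(h = 379, r = 21);
}
translate([641, 888, 0]) {
  translate([0, 0, 379]) cube([319, 274, 38]);
  translate([21, 21, 0]) cylinder(h = 379, r = 21);
  translate([298, 21, 0]) cylinder(h = 379, r = 21);
  translate([21, 253, 0]) cylinder(h = 379, r = 21);
  translate([298, 253, 0]) cylinder(h = 379, r = 21);
}
translate([-389, 272, 0]) {
  translate([0, 0, 379]) cube([319, 274, 38]);
  translate([21, 21, 0]) cylinder(h = 379, r = 21);
  translate([298, 21, 0]) cylinder(h = 379, r = 21);
  translate([21, 253, 0]) cylinder(h = 379, r = 21);
  translate([298, 253, 0]) cylinder(h = 379, r = 21);
}
translate([1671, 272, 0]) {
  translate([0, 0, 379]) cube([319, 274, 38]);
  translate([21, 21, 0]) cylinder(h = 379, r = 21);
  translate([298, 21, 0]) cylinder(h = 379, r = 21);
  translate([21, 253, 0]) cylinder(h = 379, r = 21);
  translate([298, 253, 0]) cylinder(h = 379, r = 21);
}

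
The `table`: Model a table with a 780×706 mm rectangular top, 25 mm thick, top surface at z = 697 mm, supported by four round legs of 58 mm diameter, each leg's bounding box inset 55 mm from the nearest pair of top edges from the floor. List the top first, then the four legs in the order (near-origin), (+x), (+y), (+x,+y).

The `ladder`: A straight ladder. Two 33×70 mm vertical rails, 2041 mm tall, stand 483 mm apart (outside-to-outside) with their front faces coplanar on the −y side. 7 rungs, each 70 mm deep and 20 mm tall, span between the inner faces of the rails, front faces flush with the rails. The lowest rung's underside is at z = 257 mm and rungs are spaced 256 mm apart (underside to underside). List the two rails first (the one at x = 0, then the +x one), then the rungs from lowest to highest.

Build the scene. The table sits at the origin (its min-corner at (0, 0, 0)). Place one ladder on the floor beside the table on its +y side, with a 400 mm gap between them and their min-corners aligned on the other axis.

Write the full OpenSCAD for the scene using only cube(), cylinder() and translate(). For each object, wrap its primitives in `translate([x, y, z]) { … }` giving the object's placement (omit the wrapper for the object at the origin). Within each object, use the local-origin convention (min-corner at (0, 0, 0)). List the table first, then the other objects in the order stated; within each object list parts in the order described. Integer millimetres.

translate([0, 0, 672]) cube([780, 706, 25]);
translate([84, 84, 0]) cylinder(h = 672, r = 29);
translate([696, 84, 0]) cylinder(h = 672, r = 29);
translate([84, 622, 0]) cylinder(h = 672, r = 29);
translate([696, 622, 0]) cylinder(h = 672, r = 29);
translate([0, 1106, 0]) {
  cube([33, 70, 2041]);
  translate([450, 0, 0]) cube([33, 70, 2041]);
  translate([33, 0, 257]) cube([417, 70, 20]);
  translate([33, 0, 513]) cube([417, 70, 20]);
  translate([33, 0, 769]) cube([417, 70, 20]);
  translate([33, 0, 1025]) cube([417, 70, 20]);
  translate([33, 0, 1281]) cube([417, 70, 20]);
  translate([33, 0, 1537]) cube([417, 70, 20]);
  translate([33, 0, 1793]) cube([417, 70, 20]);
}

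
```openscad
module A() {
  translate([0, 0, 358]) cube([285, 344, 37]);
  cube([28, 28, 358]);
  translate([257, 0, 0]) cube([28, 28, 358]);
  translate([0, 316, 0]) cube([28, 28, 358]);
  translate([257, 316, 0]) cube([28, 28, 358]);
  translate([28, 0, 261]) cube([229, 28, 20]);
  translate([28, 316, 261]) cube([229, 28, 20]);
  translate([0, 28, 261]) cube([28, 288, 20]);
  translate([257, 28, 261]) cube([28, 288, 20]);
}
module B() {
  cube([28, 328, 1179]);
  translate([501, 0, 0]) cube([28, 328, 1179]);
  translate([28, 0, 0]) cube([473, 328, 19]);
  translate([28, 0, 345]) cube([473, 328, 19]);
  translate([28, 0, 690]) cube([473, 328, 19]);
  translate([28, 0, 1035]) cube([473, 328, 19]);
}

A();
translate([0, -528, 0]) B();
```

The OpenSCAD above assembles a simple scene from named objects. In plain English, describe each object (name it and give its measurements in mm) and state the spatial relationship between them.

A is a four-legged stool. The seat is 285×344 mm, 37 mm thick, top at z = 395 mm. It stands on four square legs, each 28×28 mm in cross-section, from z = 0 to the seat underside, each flush with a corner of the seat. Four stretchers, 28 mm wide and 20 mm tall, connect adjacent legs with their undersides at z = 261 mm, each running between the inner faces of the legs it joins and aligned with the legs' outer faces on the other axis.

B is a bookshelf 529 mm wide overall, 328 mm deep and 1179 mm tall. The two sides are 28 mm thick vertical panels. 4 horizontal shelves of 19 mm thickness span between the inner faces of the sides; the lowest shelf sits on the floor and shelves are stacked with a clear vertical gap of 326 mm between each pair.

The bookshelf is on the floor beside the stool on its −y side.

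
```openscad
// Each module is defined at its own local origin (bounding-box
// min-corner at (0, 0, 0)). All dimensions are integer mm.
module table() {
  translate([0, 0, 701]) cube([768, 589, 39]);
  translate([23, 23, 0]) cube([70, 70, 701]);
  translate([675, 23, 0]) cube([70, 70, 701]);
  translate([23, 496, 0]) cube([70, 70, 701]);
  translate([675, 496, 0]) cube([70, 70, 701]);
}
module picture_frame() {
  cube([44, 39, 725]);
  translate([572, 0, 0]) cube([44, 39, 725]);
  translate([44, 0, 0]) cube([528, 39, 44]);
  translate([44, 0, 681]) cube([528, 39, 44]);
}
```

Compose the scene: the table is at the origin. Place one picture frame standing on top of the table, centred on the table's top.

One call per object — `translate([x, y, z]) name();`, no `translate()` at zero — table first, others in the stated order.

table();
translate([76, 275, 740]) picture_frame();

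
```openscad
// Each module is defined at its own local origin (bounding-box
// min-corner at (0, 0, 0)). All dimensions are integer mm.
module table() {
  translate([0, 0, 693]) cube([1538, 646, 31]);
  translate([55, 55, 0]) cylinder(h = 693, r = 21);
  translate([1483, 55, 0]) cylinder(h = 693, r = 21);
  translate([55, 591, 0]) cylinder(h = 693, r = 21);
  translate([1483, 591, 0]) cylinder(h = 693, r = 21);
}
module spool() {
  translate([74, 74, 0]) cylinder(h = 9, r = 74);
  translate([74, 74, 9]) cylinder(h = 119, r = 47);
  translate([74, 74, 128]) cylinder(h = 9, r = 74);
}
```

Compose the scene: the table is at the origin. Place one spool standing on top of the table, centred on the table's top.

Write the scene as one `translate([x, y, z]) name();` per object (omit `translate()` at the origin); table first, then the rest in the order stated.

table();
translate([695, 249, 724]) spool();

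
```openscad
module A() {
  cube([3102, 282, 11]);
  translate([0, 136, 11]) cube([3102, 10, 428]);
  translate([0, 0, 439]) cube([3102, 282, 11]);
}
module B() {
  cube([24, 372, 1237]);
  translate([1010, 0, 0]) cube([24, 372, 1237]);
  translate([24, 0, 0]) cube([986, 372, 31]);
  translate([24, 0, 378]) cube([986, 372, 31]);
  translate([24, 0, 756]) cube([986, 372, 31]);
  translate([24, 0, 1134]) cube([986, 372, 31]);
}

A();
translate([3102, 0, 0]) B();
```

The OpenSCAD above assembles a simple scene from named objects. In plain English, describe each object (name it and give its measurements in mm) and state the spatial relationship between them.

A is an I-beam lying along x, 3102 mm long. Overall section height 450 mm. Two flanges 282 mm wide (y) and 11 mm thick, one on the floor and one at the top; a web 10 mm thick runs between them, centred on the flange width.

B is a bookshelf 1034 mm wide overall, 372 mm deep and 1237 mm tall. The two sides are 24 mm thick vertical panels. 4 horizontal shelves of 31 mm thickness span between the inner faces of the sides; the lowest shelf sits on the floor and shelves are stacked with a clear vertical gap of 347 mm between each pair.

The bookshelf is against the I-beam's +x side, with their −y faces flush.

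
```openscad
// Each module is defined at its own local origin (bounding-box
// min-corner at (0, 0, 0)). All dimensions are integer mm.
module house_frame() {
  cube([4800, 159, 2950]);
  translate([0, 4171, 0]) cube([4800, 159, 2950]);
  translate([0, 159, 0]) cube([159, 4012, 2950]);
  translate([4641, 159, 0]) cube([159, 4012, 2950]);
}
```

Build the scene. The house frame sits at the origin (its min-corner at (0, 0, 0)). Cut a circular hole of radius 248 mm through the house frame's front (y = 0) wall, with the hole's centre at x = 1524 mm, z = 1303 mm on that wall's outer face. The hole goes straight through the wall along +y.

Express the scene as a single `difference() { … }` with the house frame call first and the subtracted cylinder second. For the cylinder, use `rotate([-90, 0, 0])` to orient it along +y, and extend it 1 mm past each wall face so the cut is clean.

difference() {
  house_frame();
  translate([1524, -1, 1303]) rotate([-90, 0, 0]) cylinder(h = 161, r = 248);
}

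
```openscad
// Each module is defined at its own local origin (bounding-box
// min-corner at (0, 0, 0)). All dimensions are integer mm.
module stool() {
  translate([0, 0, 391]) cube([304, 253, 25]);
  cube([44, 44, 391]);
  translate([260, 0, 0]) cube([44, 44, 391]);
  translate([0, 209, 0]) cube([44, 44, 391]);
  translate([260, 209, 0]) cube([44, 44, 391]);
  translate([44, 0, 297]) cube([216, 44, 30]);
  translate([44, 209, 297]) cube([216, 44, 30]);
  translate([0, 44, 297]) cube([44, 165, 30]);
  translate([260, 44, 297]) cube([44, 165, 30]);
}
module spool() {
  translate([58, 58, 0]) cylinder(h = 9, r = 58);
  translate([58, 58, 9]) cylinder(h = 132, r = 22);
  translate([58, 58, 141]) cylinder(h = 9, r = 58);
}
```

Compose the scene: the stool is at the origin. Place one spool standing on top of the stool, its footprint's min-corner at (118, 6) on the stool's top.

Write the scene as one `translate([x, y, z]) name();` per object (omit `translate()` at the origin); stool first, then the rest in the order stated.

stool();
translate([118, 6, 416]) spool();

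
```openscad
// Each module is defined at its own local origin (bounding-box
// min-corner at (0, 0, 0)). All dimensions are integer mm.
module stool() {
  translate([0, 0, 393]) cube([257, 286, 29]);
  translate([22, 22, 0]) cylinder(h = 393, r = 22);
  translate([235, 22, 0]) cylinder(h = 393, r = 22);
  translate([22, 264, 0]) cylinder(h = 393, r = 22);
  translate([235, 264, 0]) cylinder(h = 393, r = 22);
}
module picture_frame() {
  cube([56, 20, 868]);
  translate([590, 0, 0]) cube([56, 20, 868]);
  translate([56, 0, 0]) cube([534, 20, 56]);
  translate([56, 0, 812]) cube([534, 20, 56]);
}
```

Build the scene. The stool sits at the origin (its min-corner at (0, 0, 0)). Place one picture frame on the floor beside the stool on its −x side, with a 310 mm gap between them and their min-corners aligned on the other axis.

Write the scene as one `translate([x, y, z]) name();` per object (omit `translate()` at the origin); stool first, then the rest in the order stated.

stool();
translate([-956, 0, 0]) picture_frame();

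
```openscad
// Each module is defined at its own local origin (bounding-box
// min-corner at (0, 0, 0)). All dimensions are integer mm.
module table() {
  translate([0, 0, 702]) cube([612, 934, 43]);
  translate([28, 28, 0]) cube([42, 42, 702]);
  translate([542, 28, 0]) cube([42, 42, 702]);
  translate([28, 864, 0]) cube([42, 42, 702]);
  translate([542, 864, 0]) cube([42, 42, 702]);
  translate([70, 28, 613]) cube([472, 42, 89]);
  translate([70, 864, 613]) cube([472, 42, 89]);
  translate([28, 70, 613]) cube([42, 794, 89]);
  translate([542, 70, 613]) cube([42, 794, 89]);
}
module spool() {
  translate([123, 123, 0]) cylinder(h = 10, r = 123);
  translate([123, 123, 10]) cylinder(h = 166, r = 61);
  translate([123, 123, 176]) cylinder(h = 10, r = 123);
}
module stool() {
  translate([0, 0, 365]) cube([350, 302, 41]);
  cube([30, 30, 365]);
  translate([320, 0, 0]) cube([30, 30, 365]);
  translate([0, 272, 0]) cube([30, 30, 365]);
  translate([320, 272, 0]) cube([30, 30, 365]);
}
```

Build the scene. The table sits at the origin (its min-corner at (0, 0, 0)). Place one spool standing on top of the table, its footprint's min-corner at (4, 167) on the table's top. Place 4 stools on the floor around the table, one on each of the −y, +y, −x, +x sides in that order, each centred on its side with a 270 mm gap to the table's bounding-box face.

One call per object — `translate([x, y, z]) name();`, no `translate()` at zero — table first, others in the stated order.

table();
translate([4, 167, 745]) spool();
translate([131, -572, 0]) stool();
translate([131, 1204, 0]) stool();
translate([-620, 316, 0]) stool();
translate([882, 316, 0]) stool();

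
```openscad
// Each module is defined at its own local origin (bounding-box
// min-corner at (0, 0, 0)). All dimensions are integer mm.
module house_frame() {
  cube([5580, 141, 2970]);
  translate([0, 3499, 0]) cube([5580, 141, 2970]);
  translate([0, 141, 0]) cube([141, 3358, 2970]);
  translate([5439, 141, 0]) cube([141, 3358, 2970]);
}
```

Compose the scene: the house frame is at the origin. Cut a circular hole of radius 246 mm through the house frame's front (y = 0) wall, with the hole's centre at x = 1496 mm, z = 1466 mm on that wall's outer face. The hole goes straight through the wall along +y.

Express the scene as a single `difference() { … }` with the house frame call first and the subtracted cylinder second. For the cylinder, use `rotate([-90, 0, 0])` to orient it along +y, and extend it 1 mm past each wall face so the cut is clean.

difference() {
  house_frame();
  translate([1496, -1, 1466]) rotate([-90, 0, 0]) cylinder(h = 143, r = 246);
}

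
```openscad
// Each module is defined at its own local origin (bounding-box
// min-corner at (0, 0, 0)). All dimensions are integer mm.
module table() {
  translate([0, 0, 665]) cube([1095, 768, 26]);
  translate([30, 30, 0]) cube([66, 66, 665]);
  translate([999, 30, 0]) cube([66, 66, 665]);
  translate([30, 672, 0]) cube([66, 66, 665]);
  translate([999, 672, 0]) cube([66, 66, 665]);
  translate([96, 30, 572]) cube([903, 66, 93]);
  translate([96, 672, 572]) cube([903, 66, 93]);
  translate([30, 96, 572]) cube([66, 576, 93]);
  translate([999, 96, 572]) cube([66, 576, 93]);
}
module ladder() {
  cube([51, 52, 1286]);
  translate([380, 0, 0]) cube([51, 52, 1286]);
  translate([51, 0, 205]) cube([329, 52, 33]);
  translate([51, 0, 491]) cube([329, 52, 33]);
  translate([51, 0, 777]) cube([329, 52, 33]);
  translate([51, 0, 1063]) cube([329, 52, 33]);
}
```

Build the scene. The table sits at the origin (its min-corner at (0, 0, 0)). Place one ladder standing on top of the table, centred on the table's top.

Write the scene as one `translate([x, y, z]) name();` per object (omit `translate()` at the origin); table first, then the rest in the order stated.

table();
translate([332, 358, 691]) ladder();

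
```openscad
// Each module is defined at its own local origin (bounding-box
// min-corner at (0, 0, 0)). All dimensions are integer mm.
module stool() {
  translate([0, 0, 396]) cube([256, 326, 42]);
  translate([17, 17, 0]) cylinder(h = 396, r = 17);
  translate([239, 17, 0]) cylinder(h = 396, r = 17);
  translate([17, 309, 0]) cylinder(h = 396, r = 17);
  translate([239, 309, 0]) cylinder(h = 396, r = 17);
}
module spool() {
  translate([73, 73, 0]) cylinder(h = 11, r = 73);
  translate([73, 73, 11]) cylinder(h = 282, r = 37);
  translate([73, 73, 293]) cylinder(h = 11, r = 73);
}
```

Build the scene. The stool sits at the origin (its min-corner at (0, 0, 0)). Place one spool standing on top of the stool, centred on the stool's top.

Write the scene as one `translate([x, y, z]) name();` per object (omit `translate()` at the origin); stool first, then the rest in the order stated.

stool();
translate([55, 90, 438]) spool();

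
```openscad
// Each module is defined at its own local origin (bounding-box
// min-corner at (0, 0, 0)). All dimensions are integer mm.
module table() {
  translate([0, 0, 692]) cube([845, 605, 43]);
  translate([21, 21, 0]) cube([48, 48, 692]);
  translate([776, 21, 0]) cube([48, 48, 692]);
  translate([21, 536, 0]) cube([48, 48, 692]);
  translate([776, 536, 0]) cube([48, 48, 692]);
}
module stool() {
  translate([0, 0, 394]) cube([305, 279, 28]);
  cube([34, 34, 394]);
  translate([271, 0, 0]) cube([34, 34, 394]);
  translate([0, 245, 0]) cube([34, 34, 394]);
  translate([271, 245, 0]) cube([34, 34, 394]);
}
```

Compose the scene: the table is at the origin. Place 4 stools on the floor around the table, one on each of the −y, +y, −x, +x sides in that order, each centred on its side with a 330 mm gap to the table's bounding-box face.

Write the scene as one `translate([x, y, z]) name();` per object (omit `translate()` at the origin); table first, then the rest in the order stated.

table();
translate([270, -609, 0]) stool();
translate([270, 935, 0]) stool();
translate([-635, 163, 0]) stool();
translate([1175, 163, 0]) stool();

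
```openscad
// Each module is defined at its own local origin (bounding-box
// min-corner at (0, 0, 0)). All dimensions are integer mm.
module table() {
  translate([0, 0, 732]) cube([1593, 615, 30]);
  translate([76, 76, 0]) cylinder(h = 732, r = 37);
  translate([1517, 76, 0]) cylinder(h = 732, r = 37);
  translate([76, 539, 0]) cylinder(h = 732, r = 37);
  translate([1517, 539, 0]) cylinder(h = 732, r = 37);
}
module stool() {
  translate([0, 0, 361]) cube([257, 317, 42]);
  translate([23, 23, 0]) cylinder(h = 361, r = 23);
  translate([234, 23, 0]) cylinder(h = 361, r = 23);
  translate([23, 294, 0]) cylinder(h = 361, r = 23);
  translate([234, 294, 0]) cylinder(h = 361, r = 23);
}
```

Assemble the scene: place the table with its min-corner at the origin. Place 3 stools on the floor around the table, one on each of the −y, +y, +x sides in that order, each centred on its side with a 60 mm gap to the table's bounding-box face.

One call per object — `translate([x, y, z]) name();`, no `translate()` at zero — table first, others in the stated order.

table();
translate([668, -377, 0]) stool();
translate([668, 675, 0]) stool();
translate([1653, 149, 0]) stool();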